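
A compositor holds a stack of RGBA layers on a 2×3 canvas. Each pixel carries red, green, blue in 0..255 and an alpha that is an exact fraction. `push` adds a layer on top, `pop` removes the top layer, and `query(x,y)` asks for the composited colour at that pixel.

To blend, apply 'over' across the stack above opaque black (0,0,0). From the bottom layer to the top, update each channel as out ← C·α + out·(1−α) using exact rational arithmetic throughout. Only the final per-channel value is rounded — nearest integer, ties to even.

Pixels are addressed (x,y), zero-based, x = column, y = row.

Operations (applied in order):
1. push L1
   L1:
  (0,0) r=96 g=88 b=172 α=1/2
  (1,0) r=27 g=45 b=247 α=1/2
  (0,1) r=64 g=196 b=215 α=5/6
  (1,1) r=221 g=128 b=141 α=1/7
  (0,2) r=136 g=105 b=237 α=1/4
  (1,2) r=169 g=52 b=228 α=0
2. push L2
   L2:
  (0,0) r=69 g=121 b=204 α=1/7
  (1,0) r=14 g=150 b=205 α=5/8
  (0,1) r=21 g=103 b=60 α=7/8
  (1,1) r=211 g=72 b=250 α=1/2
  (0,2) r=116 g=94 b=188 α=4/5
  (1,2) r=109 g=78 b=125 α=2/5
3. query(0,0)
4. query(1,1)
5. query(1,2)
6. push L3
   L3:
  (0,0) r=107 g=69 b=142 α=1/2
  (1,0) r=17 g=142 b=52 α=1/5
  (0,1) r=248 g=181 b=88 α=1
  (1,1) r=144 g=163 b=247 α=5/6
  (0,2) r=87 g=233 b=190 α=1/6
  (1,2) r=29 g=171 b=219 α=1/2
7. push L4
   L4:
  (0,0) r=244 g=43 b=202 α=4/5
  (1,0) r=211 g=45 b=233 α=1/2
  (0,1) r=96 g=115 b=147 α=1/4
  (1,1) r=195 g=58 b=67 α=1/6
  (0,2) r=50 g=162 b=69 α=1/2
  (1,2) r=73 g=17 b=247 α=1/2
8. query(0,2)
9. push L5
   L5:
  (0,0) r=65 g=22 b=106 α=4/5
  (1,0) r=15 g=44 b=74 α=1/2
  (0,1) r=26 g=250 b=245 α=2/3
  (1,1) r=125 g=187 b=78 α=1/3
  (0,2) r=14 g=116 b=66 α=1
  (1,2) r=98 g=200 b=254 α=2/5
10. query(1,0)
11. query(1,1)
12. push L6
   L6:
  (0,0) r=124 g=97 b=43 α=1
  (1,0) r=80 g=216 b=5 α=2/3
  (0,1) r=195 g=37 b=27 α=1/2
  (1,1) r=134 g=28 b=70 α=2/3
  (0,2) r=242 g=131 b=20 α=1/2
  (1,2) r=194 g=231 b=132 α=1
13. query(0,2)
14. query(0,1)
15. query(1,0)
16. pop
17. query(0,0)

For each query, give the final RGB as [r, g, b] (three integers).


at x=0,y=0 over L1,L2:
+L1 (α=1/2) → [48, 44, 86]
+L2 (α=1/7) → [51, 55, 720/7]
→ [51, 55, 103]

(1,1) stack=L1,L2; from [0,0,0]:
after L1 α=1/7: [221/7, 128/7, 141/7]
after L2 α=1/2: [849/7, 316/7, 1891/14]
rounded: [121, 45, 135]

at x=1,y=2 over L1,L2:
L1 α=0: [0, 0, 0]
L2 α=2/5: [218/5, 156/5, 50]
= [44, 31, 50]

(0,2) stack=L1,L2,L3,L4; from [0,0,0]:
+L1 (α=1/4) → [34, 105/4, 237/4]
+L2 (α=4/5) → [498/5, 1609/20, 649/4]
+L3 (α=1/6) → [195/2, 847/8, 1335/8]
+L4 (α=1/2) → [295/4, 2143/16, 1887/16]
→ [74, 134, 118]

(1,0) stack=L1,L2,L3,L4,L5; from [0,0,0]:
+L1 (α=1/2) → [27/2, 45/2, 247/2]
+L2 (α=5/8) → [221/16, 1635/16, 2791/16]
+L3 (α=1/5) → [289/20, 2203/20, 2999/20]
+L4 (α=1/2) → [4509/40, 3103/40, 7659/40]
+L5 (α=1/2) → [5109/80, 4863/80, 10619/80]
→ [64, 61, 133]

at x=1,y=1 over L1,L2,L3,L4,L5:
L1 α=1/7: [221/7, 128/7, 141/7]
L2 α=1/2: [849/7, 316/7, 1891/14]
L3 α=5/6: [1963/14, 2007/14, 19181/84]
L4 α=1/6: [12545/84, 10847/84, 101533/504]
L5 α=1/3: [17795/126, 18701/126, 121189/756]
→ [141, 148, 160]

query (0,2) [L1,L2,L3,L4,L5,L6] — begin 0,0,0
+L1 (α=1/4) → [34, 105/4, 237/4]
+L2 (α=4/5) → [498/5, 1609/20, 649/4]
+L3 (α=1/6) → [195/2, 847/8, 1335/8]
+L4 (α=1/2) → [295/4, 2143/16, 1887/16]
+L5 (α=1) → [14, 116, 66]
+L6 (α=1/2) → [128, 247/2, 43]
→ [128, 124, 43]

(0,1) stack=L1,L2,L3,L4,L5,L6; from [0,0,0]:
after L1 α=5/6: [160/3, 490/3, 1075/6]
after L2 α=7/8: [601/24, 2653/24, 3595/48]
after L3 α=1: [248, 181, 88]
after L4 α=1/4: [210, 329/2, 411/4]
after L5 α=2/3: [262/3, 443/2, 2371/12]
after L6 α=1/2: [847/6, 517/4, 2695/24]
→ [141, 129, 112]

query (1,0) [L1,L2,L3,L4,L5,L6] — begin 0,0,0
L1 α=1/2: [27/2, 45/2, 247/2]
L2 α=5/8: [221/16, 1635/16, 2791/16]
L3 α=1/5: [289/20, 2203/20, 2999/20]
L4 α=1/2: [4509/40, 3103/40, 7659/40]
L5 α=1/2: [5109/80, 4863/80, 10619/80]
L6 α=2/3: [17909/240, 13141/80, 11419/240]
rounded: [75, 164, 48]

at x=0,y=0 over L1,L2,L3,L4,L5:
L1 α=1/2: [48, 44, 86]
L2 α=1/7: [51, 55, 720/7]
L3 α=1/2: [79, 62, 857/7]
L4 α=4/5: [211, 234/5, 6513/35]
L5 α=4/5: [471/5, 674/25, 21353/175]
→ [94, 27, 122]


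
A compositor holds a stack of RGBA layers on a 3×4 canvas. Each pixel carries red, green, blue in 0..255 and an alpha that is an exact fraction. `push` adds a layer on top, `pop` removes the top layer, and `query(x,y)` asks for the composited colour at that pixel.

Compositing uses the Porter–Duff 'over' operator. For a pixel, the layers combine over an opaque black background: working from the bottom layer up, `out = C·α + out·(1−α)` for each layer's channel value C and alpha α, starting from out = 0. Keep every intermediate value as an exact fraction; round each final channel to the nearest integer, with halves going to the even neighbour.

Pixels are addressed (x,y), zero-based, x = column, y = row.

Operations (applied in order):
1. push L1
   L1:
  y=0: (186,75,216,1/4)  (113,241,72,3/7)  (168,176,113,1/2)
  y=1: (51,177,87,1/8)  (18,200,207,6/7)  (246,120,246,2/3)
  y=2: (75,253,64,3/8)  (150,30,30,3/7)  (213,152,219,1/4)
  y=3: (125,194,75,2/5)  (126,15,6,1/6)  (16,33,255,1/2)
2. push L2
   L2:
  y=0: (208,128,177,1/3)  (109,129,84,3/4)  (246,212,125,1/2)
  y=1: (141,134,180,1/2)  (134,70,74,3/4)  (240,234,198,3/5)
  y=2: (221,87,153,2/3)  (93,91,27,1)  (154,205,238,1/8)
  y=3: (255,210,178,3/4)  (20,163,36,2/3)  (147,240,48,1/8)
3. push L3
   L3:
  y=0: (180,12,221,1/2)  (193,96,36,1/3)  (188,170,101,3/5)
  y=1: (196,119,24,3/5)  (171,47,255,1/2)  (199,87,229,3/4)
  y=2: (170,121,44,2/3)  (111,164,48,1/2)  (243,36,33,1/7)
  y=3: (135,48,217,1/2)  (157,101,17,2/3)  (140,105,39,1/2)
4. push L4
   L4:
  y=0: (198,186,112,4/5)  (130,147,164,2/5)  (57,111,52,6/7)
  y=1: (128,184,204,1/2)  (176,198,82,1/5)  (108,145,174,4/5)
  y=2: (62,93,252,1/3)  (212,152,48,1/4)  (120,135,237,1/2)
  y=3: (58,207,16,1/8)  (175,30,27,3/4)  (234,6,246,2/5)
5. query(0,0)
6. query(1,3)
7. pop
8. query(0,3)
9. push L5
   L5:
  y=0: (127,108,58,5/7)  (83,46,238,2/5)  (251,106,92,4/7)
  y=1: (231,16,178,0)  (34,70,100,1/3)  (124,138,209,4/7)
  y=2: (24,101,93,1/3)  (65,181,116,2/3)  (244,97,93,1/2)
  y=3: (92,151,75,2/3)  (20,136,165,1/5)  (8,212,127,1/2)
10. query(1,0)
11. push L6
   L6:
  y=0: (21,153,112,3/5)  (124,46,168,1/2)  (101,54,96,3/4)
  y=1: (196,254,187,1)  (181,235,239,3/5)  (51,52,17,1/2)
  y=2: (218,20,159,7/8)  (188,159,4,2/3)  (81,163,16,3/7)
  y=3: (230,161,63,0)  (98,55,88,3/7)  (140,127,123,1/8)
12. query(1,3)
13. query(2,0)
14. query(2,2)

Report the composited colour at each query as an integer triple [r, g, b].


query (0,0) [L1,L2,L3,L4] — begin 0,0,0
+L1 (α=1/4) → [93/2, 75/4, 54]
+L2 (α=1/3) → [301/3, 331/6, 95]
+L3 (α=1/2) → [841/6, 403/12, 158]
+L4 (α=4/5) → [5593/30, 9331/60, 606/5]
→ [186, 156, 121]

(1,3) stack=L1,L2,L3,L4; from [0,0,0]:
+L1 (α=1/6) → [21, 5/2, 1]
+L2 (α=2/3) → [61/3, 219/2, 73/3]
+L3 (α=2/3) → [1003/9, 623/6, 175/9]
+L4 (α=3/4) → [1432/9, 1163/24, 226/9]
→ [159, 48, 25]

at x=0,y=3 over L1,L2,L3:
+L1 (α=2/5) → [50, 388/5, 30]
+L2 (α=3/4) → [815/4, 1769/10, 141]
+L3 (α=1/2) → [1355/8, 2249/20, 179]
→ [169, 112, 179]

query (1,0) [L1,L2,L3,L5] — begin 0,0,0
+L1 (α=3/7) → [339/7, 723/7, 216/7]
+L2 (α=3/4) → [657/7, 858/7, 495/7]
+L3 (α=1/3) → [2665/21, 796/7, 414/7]
+L5 (α=2/5) → [3827/35, 3032/35, 4574/35]
rounded: [109, 87, 131]

query (1,3) [L1,L2,L3,L5,L6] — begin 0,0,0
L1 α=1/6: [21, 5/2, 1]
L2 α=2/3: [61/3, 219/2, 73/3]
L3 α=2/3: [1003/9, 623/6, 175/9]
L5 α=1/5: [4192/45, 1654/15, 437/9]
L6 α=3/7: [29998/315, 9091/105, 4124/63]
rounded: [95, 87, 65]

at x=2,y=0 over L1,L2,L3,L5,L6:
+L1 (α=1/2) → [84, 88, 113/2]
+L2 (α=1/2) → [165, 150, 363/4]
+L3 (α=3/5) → [894/5, 162, 969/10]
+L5 (α=4/7) → [7702/35, 130, 941/10]
+L6 (α=3/4) → [18307/140, 73, 3821/40]
→ [131, 73, 96]

query (2,2) [L1,L2,L3,L5,L6] — begin 0,0,0
+L1 (α=1/4) → [213/4, 38, 219/4]
+L2 (α=1/8) → [2107/32, 471/8, 2485/32]
+L3 (α=1/7) → [10209/112, 1557/28, 7983/112]
+L5 (α=1/2) → [37537/224, 4273/56, 18399/224]
+L6 (α=3/7) → [51145/392, 11119/98, 21087/392]
rounded: [130, 113, 54]


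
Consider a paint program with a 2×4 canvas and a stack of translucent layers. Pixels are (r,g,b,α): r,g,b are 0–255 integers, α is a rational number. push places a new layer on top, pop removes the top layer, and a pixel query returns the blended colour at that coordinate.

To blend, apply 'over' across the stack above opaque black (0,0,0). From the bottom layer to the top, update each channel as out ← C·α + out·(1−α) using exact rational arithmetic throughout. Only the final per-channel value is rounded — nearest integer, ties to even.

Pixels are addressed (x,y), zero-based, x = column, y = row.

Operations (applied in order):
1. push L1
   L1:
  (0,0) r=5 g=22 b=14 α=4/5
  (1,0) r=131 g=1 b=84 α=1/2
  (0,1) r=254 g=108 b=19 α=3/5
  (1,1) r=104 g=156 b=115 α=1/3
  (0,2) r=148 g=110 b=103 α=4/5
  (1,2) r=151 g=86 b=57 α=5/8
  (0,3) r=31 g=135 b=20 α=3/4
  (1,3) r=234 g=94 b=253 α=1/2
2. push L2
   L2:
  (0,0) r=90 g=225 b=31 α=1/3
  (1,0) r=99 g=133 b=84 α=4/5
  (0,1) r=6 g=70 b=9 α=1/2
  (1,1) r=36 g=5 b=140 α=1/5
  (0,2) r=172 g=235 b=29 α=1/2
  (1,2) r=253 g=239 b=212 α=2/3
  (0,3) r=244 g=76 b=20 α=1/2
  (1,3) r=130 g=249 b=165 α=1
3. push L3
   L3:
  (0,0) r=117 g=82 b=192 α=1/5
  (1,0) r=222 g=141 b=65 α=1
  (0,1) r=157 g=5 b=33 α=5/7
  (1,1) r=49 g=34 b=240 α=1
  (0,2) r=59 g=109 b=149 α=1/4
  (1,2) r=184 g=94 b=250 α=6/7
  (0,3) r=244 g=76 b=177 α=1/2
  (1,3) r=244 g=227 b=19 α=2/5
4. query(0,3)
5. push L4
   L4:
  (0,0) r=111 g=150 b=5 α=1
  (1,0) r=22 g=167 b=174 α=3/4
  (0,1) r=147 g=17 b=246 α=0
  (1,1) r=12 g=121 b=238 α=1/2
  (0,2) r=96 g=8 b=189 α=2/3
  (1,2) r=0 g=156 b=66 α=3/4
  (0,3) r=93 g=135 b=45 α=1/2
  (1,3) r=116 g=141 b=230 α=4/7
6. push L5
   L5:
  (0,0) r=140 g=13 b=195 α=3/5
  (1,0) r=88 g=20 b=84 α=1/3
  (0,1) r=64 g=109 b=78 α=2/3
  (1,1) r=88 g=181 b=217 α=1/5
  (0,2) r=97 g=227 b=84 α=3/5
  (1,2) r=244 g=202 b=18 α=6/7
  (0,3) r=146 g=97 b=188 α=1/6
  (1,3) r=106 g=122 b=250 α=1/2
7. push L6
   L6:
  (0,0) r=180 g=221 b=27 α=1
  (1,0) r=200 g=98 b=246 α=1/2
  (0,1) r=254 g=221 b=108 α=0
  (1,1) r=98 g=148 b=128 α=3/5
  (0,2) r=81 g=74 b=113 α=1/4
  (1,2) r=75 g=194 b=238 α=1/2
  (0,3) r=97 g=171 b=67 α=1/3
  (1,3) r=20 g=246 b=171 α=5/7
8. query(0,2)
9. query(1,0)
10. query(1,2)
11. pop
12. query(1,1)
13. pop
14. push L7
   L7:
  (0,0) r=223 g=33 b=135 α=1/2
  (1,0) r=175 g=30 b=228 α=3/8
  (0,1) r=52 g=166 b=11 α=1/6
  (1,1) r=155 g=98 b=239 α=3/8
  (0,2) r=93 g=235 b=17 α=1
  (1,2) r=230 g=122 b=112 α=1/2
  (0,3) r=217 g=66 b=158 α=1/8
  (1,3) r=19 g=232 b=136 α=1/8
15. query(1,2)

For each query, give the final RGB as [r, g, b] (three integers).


at x=0,y=3 over L1,L2,L3:
L1 α=3/4: [93/4, 405/4, 15]
L2 α=1/2: [1069/8, 709/8, 35/2]
L3 α=1/2: [3021/16, 1317/16, 389/4]
→ [189, 82, 97]

(0,2) stack=L1,L2,L3,L4,L5,L6; from [0,0,0]:
after L1 α=4/5: [592/5, 88, 412/5]
after L2 α=1/2: [726/5, 323/2, 557/10]
after L3 α=1/4: [2473/20, 1187/8, 3161/40]
after L4 α=2/3: [6313/60, 1315/24, 18281/120]
after L5 α=3/5: [15043/150, 9487/60, 33401/300]
after L6 α=1/4: [19093/200, 10967/80, 44701/400]
= [95, 137, 112]

query (1,0) [L1,L2,L3,L4,L5,L6] — begin 0,0,0
after L1 α=1/2: [131/2, 1/2, 42]
after L2 α=4/5: [923/10, 213/2, 378/5]
after L3 α=1: [222, 141, 65]
after L4 α=3/4: [72, 321/2, 587/4]
after L5 α=1/3: [232/3, 341/3, 755/6]
after L6 α=1/2: [416/3, 635/6, 2231/12]
= [139, 106, 186]

at x=1,y=2 over L1,L2,L3,L4,L5,L6:
+L1 (α=5/8) → [755/8, 215/4, 285/8]
+L2 (α=2/3) → [1601/8, 709/4, 3677/24]
+L3 (α=6/7) → [10433/56, 2965/28, 39677/168]
+L4 (α=3/4) → [10433/224, 16069/112, 72941/672]
+L5 (α=6/7) → [338369/1568, 151813/784, 145517/4704]
+L6 (α=1/2) → [455969/3136, 303909/1568, 1265069/9408]
rounded: [145, 194, 134]

query (1,1) [L1,L2,L3,L4,L5] — begin 0,0,0
L1 α=1/3: [104/3, 52, 115/3]
L2 α=1/5: [524/15, 213/5, 176/3]
L3 α=1: [49, 34, 240]
L4 α=1/2: [61/2, 155/2, 239]
L5 α=1/5: [42, 491/5, 1173/5]
rounded: [42, 98, 235]

at x=1,y=2 over L1,L2,L3,L4,L7:
after L1 α=5/8: [755/8, 215/4, 285/8]
after L2 α=2/3: [1601/8, 709/4, 3677/24]
after L3 α=6/7: [10433/56, 2965/28, 39677/168]
after L4 α=3/4: [10433/224, 16069/112, 72941/672]
after L7 α=1/2: [61953/448, 29733/224, 148205/1344]
→ [138, 133, 110]


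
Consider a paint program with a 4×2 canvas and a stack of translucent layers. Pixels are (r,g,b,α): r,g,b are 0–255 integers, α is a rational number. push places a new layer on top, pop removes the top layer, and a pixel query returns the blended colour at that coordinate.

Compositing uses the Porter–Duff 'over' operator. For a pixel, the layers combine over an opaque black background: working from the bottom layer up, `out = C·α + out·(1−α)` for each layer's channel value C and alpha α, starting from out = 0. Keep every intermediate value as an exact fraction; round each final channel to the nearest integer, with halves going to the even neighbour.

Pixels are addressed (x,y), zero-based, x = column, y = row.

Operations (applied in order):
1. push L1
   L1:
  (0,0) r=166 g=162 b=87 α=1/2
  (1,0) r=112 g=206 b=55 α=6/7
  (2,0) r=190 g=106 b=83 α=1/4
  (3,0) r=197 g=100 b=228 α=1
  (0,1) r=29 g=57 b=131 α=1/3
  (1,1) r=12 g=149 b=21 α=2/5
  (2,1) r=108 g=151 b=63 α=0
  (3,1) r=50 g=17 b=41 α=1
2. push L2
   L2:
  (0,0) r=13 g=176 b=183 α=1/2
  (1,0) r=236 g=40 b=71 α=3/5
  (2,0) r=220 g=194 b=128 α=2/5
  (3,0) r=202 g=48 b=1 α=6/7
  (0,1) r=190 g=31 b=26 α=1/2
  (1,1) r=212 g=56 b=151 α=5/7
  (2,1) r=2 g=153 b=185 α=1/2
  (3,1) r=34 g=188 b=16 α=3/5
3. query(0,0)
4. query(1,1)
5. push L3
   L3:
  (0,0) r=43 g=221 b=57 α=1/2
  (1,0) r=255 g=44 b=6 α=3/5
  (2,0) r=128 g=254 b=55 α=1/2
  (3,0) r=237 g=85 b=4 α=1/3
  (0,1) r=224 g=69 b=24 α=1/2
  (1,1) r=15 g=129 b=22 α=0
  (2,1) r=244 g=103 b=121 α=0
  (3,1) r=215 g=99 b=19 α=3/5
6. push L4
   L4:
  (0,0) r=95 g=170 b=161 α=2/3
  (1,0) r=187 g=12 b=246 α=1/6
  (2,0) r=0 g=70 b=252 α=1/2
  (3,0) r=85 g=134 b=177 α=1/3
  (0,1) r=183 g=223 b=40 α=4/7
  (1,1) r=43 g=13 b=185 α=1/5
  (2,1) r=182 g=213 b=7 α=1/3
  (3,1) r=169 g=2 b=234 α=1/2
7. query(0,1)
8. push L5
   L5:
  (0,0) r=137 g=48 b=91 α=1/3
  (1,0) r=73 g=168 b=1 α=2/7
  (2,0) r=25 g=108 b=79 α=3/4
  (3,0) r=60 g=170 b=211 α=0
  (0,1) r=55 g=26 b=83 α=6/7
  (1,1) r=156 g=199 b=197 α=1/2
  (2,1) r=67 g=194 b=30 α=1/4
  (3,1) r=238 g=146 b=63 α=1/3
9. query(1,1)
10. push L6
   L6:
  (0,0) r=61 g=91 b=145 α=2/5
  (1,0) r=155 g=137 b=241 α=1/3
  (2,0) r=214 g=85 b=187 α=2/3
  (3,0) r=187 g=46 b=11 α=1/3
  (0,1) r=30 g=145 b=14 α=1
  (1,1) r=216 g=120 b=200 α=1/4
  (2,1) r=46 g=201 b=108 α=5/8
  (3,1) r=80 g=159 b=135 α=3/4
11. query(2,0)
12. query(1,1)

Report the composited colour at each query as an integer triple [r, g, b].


query (0,0) [L1,L2] — begin 0,0,0
after L1 α=1/2: [83, 81, 87/2]
after L2 α=1/2: [48, 257/2, 453/4]
= [48, 128, 113]

query (1,1) [L1,L2] — begin 0,0,0
+L1 (α=2/5) → [24/5, 298/5, 42/5]
+L2 (α=5/7) → [764/5, 1996/35, 3859/35]
rounded: [153, 57, 110]

at x=0,y=1 over L1,L2,L3,L4:
after L1 α=1/3: [29/3, 19, 131/3]
after L2 α=1/2: [599/6, 25, 209/6]
after L3 α=1/2: [1943/12, 47, 353/12]
after L4 α=4/7: [4871/28, 1033/7, 993/28]
= [174, 148, 35]

at x=1,y=1 over L1,L2,L3,L4,L5:
after L1 α=2/5: [24/5, 298/5, 42/5]
after L2 α=5/7: [764/5, 1996/35, 3859/35]
after L3 α=0: [764/5, 1996/35, 3859/35]
after L4 α=1/5: [3271/25, 8439/175, 21911/175]
after L5 α=1/2: [7171/50, 21632/175, 28193/175]
→ [143, 124, 161]

query (2,0) [L1,L2,L3,L4,L5,L6] — begin 0,0,0
+L1 (α=1/4) → [95/2, 53/2, 83/4]
+L2 (α=2/5) → [233/2, 187/2, 1273/20]
+L3 (α=1/2) → [489/4, 695/4, 2373/40]
+L4 (α=1/2) → [489/8, 975/8, 12453/80]
+L5 (α=3/4) → [1089/32, 3567/32, 31413/320]
+L6 (α=2/3) → [14785/96, 9007/96, 151093/960]
→ [154, 94, 157]

at x=1,y=1 over L1,L2,L3,L4,L5,L6:
L1 α=2/5: [24/5, 298/5, 42/5]
L2 α=5/7: [764/5, 1996/35, 3859/35]
L3 α=0: [764/5, 1996/35, 3859/35]
L4 α=1/5: [3271/25, 8439/175, 21911/175]
L5 α=1/2: [7171/50, 21632/175, 28193/175]
L6 α=1/4: [32313/200, 21474/175, 119579/700]
rounded: [162, 123, 171]


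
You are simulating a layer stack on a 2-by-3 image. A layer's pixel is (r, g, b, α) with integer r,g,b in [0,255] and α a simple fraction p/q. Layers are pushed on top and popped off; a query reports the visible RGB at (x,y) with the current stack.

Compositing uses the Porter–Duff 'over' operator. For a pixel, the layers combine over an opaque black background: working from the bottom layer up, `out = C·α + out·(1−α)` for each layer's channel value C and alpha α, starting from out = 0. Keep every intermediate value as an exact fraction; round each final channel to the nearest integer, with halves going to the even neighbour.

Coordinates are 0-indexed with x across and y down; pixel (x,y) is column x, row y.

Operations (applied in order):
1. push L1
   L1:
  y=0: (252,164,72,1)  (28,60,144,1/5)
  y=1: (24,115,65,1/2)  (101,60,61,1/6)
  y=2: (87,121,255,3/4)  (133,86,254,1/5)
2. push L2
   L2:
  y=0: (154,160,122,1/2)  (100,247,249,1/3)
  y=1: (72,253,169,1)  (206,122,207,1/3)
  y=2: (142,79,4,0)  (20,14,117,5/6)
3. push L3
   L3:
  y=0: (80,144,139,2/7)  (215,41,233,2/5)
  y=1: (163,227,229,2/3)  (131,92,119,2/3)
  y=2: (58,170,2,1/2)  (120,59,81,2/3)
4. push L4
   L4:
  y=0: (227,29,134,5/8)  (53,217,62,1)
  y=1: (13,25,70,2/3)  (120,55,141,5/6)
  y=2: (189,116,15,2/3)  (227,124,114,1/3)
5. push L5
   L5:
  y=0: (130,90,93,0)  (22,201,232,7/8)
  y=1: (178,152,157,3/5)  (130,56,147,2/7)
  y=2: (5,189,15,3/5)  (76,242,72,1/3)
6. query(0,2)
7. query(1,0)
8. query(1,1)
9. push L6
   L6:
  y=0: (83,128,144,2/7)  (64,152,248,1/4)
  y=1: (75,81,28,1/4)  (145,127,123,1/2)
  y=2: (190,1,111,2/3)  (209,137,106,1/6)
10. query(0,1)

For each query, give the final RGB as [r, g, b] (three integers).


(0,2) stack=L1,L2,L3,L4,L5; from [0,0,0]:
L1 α=3/4: [261/4, 363/4, 765/4]
L2 α=0: [261/4, 363/4, 765/4]
L3 α=1/2: [493/8, 1043/8, 773/8]
L4 α=2/3: [3517/24, 2899/24, 1013/24]
L5 α=3/5: [3697/60, 9703/60, 1553/60]
→ [62, 162, 26]

at x=1,y=0 over L1,L2,L3,L4,L5:
after L1 α=1/5: [28/5, 12, 144/5]
after L2 α=1/3: [556/15, 271/3, 511/5]
after L3 α=2/5: [2706/25, 353/5, 3863/25]
after L4 α=1: [53, 217, 62]
after L5 α=7/8: [207/8, 203, 843/4]
= [26, 203, 211]

query (1,1) [L1,L2,L3,L4,L5] — begin 0,0,0
after L1 α=1/6: [101/6, 10, 61/6]
after L2 α=1/3: [719/9, 142/3, 682/9]
after L3 α=2/3: [3077/27, 694/9, 2824/27]
after L4 α=5/6: [19277/162, 3169/54, 21859/162]
after L5 α=2/7: [138505/1134, 21893/378, 156923/1134]
= [122, 58, 138]

(0,1) stack=L1,L2,L3,L4,L5,L6; from [0,0,0]:
after L1 α=1/2: [12, 115/2, 65/2]
after L2 α=1: [72, 253, 169]
after L3 α=2/3: [398/3, 707/3, 209]
after L4 α=2/3: [476/9, 857/9, 349/3]
after L5 α=3/5: [5758/45, 5818/45, 2111/15]
after L6 α=1/4: [6883/60, 7033/60, 2251/20]
= [115, 117, 113]


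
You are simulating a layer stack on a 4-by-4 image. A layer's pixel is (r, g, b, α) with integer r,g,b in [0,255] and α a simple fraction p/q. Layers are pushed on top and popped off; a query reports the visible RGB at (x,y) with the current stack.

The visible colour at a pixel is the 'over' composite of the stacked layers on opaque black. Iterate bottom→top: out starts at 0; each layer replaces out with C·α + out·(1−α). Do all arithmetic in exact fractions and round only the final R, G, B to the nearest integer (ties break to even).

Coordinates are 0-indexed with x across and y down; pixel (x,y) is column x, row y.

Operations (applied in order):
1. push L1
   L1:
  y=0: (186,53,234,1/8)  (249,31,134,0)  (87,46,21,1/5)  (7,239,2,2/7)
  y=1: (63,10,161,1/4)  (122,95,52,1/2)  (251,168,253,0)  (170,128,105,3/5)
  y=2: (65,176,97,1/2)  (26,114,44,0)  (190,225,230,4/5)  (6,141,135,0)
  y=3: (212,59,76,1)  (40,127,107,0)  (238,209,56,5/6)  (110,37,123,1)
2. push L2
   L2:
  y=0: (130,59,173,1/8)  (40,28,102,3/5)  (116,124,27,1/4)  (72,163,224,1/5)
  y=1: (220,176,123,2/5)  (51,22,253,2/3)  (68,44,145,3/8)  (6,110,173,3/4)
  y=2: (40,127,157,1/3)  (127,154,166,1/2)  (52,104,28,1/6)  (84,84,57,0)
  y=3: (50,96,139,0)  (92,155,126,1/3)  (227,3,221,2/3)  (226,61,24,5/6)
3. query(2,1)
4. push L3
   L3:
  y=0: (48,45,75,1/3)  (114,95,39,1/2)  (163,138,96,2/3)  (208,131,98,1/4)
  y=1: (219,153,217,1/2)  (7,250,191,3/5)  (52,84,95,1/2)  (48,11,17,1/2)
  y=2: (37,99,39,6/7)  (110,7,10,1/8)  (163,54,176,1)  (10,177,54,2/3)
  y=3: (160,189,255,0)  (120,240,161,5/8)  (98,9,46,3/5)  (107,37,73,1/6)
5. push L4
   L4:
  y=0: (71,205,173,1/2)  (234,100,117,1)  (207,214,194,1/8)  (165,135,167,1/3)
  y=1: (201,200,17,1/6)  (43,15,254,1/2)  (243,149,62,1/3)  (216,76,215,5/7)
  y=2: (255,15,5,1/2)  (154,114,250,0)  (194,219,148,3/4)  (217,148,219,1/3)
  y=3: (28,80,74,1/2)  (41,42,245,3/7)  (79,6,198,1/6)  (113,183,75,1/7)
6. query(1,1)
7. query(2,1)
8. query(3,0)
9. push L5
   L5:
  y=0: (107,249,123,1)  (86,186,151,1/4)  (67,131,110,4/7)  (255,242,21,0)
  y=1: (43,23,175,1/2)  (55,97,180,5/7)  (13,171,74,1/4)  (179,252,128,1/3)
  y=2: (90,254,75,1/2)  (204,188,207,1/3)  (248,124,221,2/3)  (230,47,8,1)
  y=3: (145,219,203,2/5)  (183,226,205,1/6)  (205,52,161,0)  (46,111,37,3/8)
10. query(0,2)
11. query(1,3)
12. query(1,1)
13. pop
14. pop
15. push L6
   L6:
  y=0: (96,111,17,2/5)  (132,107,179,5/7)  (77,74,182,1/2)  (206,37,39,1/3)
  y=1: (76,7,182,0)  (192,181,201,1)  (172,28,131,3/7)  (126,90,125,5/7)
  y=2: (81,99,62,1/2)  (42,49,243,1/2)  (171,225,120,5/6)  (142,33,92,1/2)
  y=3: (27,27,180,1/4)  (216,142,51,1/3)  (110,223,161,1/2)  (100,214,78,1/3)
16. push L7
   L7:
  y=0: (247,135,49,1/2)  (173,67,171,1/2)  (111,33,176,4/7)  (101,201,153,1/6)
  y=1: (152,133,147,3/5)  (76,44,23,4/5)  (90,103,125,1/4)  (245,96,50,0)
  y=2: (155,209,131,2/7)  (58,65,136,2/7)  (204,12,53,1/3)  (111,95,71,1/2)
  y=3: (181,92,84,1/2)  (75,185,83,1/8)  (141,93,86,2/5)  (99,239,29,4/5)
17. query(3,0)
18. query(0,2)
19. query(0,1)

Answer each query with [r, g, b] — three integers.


at x=2,y=1 over L1,L2:
+L1 (α=0) → [0, 0, 0]
+L2 (α=3/8) → [51/2, 33/2, 435/8]
= [26, 16, 54]

at x=1,y=1 over L1,L2,L3,L4:
after L1 α=1/2: [61, 95/2, 26]
after L2 α=2/3: [163/3, 61/2, 532/3]
after L3 α=3/5: [389/15, 811/5, 2783/15]
after L4 α=1/2: [517/15, 443/5, 6593/30]
= [34, 89, 220]

(2,1) stack=L1,L2,L3,L4; from [0,0,0]:
+L1 (α=0) → [0, 0, 0]
+L2 (α=3/8) → [51/2, 33/2, 435/8]
+L3 (α=1/2) → [155/4, 201/4, 1195/16]
+L4 (α=1/3) → [641/6, 499/6, 1691/24]
= [107, 83, 70]

at x=3,y=0 over L1,L2,L3,L4:
+L1 (α=2/7) → [2, 478/7, 4/7]
+L2 (α=1/5) → [16, 3053/35, 1584/35]
+L3 (α=1/4) → [64, 3436/35, 4091/70]
+L4 (α=1/3) → [293/3, 11597/105, 3312/35]
= [98, 110, 95]

at x=0,y=2 over L1,L2,L3,L4,L5:
+L1 (α=1/2) → [65/2, 88, 97/2]
+L2 (α=1/3) → [35, 101, 254/3]
+L3 (α=6/7) → [257/7, 695/7, 956/21]
+L4 (α=1/2) → [1021/7, 400/7, 1061/42]
+L5 (α=1/2) → [1651/14, 1089/7, 4211/84]
rounded: [118, 156, 50]

at x=1,y=3 over L1,L2,L3,L4,L5:
+L1 (α=0) → [0, 0, 0]
+L2 (α=1/3) → [92/3, 155/3, 42]
+L3 (α=5/8) → [173/2, 1355/8, 931/8]
+L4 (α=3/7) → [67, 1607/14, 343/2]
+L5 (α=1/6) → [259/3, 3733/28, 2125/12]
rounded: [86, 133, 177]

(1,1) stack=L1,L2,L3,L4,L5; from [0,0,0]:
after L1 α=1/2: [61, 95/2, 26]
after L2 α=2/3: [163/3, 61/2, 532/3]
after L3 α=3/5: [389/15, 811/5, 2783/15]
after L4 α=1/2: [517/15, 443/5, 6593/30]
after L5 α=5/7: [737/15, 473/5, 20093/105]
= [49, 95, 191]

at x=3,y=0 over L1,L2,L3,L6,L7:
+L1 (α=2/7) → [2, 478/7, 4/7]
+L2 (α=1/5) → [16, 3053/35, 1584/35]
+L3 (α=1/4) → [64, 3436/35, 4091/70]
+L6 (α=1/3) → [334/3, 8167/105, 5456/105]
+L7 (α=1/6) → [1973/18, 6194/63, 8669/126]
→ [110, 98, 69]

(0,2) stack=L1,L2,L3,L6,L7; from [0,0,0]:
+L1 (α=1/2) → [65/2, 88, 97/2]
+L2 (α=1/3) → [35, 101, 254/3]
+L3 (α=6/7) → [257/7, 695/7, 956/21]
+L6 (α=1/2) → [412/7, 694/7, 1129/21]
+L7 (α=2/7) → [4230/49, 6396/49, 11147/147]
rounded: [86, 131, 76]

query (0,1) [L1,L2,L3,L6,L7] — begin 0,0,0
+L1 (α=1/4) → [63/4, 5/2, 161/4]
+L2 (α=2/5) → [1949/20, 719/10, 1467/20]
+L3 (α=1/2) → [6329/40, 2249/20, 5807/40]
+L6 (α=0) → [6329/40, 2249/20, 5807/40]
+L7 (α=3/5) → [15449/100, 6239/50, 14627/100]
→ [154, 125, 146]


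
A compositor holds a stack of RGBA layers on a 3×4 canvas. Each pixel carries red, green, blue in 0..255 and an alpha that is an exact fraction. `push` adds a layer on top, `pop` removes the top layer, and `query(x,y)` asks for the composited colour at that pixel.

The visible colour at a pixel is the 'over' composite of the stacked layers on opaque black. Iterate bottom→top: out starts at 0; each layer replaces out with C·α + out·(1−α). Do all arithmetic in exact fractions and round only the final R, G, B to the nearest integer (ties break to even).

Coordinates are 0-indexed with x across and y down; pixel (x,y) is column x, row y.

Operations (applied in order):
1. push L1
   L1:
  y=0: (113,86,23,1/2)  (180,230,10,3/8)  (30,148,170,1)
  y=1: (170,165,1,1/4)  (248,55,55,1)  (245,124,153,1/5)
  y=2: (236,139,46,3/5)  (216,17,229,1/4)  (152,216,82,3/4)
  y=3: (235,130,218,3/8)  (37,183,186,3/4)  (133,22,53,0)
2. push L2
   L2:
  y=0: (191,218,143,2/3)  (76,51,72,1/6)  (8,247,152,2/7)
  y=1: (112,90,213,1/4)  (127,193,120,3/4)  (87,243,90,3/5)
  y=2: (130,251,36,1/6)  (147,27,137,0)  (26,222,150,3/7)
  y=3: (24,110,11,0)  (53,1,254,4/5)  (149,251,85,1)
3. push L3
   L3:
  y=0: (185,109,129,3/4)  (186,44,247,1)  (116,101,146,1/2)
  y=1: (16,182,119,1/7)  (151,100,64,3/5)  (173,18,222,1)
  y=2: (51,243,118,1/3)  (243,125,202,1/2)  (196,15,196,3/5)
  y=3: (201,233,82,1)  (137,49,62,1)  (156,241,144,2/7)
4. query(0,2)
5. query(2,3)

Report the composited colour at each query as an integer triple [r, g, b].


(0,2) stack=L1,L2,L3; from [0,0,0]:
+L1 (α=3/5) → [708/5, 417/5, 138/5]
+L2 (α=1/6) → [419/3, 334/3, 29]
+L3 (α=1/3) → [991/9, 1397/9, 176/3]
= [110, 155, 59]

at x=2,y=3 over L1,L2,L3:
L1 α=0: [0, 0, 0]
L2 α=1: [149, 251, 85]
L3 α=2/7: [151, 1737/7, 713/7]
→ [151, 248, 102]


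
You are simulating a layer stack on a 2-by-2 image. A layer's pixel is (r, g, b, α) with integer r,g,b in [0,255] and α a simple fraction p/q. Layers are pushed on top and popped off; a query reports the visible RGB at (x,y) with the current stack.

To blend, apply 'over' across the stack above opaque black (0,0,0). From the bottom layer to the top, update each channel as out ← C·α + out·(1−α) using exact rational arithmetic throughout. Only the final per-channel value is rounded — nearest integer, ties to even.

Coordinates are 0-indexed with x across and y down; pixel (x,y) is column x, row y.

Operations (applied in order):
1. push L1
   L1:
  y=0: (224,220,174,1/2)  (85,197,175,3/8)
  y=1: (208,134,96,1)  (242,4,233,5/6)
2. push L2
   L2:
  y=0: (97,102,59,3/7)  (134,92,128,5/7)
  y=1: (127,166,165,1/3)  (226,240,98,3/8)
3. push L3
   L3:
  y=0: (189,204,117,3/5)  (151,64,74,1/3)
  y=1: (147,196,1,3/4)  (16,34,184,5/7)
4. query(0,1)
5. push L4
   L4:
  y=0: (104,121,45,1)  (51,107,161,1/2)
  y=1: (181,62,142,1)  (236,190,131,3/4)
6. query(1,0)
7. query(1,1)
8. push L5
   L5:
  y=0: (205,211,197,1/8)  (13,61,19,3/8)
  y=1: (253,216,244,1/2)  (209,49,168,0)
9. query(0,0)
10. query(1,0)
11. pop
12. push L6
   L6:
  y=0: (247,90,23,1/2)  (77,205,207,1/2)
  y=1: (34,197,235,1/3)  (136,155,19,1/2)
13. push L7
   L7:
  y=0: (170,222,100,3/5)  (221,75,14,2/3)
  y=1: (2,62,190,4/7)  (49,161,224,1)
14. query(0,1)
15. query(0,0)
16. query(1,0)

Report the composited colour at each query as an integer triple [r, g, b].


query (0,1) [L1,L2,L3] — begin 0,0,0
after L1 α=1: [208, 134, 96]
after L2 α=1/3: [181, 434/3, 119]
after L3 α=3/4: [311/2, 1099/6, 61/2]
= [156, 183, 30]

query (1,0) [L1,L2,L3,L4] — begin 0,0,0
L1 α=3/8: [255/8, 591/8, 525/8]
L2 α=5/7: [2935/28, 2431/28, 3085/28]
L3 α=1/3: [1683/14, 1109/14, 4121/42]
L4 α=1/2: [2397/28, 2607/28, 10883/84]
→ [86, 93, 130]

at x=1,y=1 over L1,L2,L3,L4:
L1 α=5/6: [605/3, 10/3, 1165/6]
L2 α=3/8: [5059/24, 1105/12, 7589/48]
L3 α=5/7: [6019/84, 2125/42, 29669/168]
L4 α=3/4: [65491/336, 26065/168, 95693/672]
rounded: [195, 155, 142]

at x=0,y=0 over L1,L2,L3,L4,L5:
+L1 (α=1/2) → [112, 110, 87]
+L2 (α=3/7) → [739/7, 746/7, 75]
+L3 (α=3/5) → [5447/35, 5776/35, 501/5]
+L4 (α=1) → [104, 121, 45]
+L5 (α=1/8) → [933/8, 529/4, 64]
rounded: [117, 132, 64]

(1,0) stack=L1,L2,L3,L4,L5; from [0,0,0]:
L1 α=3/8: [255/8, 591/8, 525/8]
L2 α=5/7: [2935/28, 2431/28, 3085/28]
L3 α=1/3: [1683/14, 1109/14, 4121/42]
L4 α=1/2: [2397/28, 2607/28, 10883/84]
L5 α=3/8: [13077/224, 18159/224, 59203/672]
= [58, 81, 88]

at x=0,y=1 over L1,L2,L3,L4,L6,L7:
+L1 (α=1) → [208, 134, 96]
+L2 (α=1/3) → [181, 434/3, 119]
+L3 (α=3/4) → [311/2, 1099/6, 61/2]
+L4 (α=1) → [181, 62, 142]
+L6 (α=1/3) → [132, 107, 173]
+L7 (α=4/7) → [404/7, 569/7, 1279/7]
→ [58, 81, 183]

at x=0,y=0 over L1,L2,L3,L4,L6,L7:
L1 α=1/2: [112, 110, 87]
L2 α=3/7: [739/7, 746/7, 75]
L3 α=3/5: [5447/35, 5776/35, 501/5]
L4 α=1: [104, 121, 45]
L6 α=1/2: [351/2, 211/2, 34]
L7 α=3/5: [861/5, 877/5, 368/5]
= [172, 175, 74]

(1,0) stack=L1,L2,L3,L4,L6,L7; from [0,0,0]:
L1 α=3/8: [255/8, 591/8, 525/8]
L2 α=5/7: [2935/28, 2431/28, 3085/28]
L3 α=1/3: [1683/14, 1109/14, 4121/42]
L4 α=1/2: [2397/28, 2607/28, 10883/84]
L6 α=1/2: [4553/56, 8347/56, 28271/168]
L7 α=2/3: [29305/168, 16747/168, 32975/504]
→ [174, 100, 65]


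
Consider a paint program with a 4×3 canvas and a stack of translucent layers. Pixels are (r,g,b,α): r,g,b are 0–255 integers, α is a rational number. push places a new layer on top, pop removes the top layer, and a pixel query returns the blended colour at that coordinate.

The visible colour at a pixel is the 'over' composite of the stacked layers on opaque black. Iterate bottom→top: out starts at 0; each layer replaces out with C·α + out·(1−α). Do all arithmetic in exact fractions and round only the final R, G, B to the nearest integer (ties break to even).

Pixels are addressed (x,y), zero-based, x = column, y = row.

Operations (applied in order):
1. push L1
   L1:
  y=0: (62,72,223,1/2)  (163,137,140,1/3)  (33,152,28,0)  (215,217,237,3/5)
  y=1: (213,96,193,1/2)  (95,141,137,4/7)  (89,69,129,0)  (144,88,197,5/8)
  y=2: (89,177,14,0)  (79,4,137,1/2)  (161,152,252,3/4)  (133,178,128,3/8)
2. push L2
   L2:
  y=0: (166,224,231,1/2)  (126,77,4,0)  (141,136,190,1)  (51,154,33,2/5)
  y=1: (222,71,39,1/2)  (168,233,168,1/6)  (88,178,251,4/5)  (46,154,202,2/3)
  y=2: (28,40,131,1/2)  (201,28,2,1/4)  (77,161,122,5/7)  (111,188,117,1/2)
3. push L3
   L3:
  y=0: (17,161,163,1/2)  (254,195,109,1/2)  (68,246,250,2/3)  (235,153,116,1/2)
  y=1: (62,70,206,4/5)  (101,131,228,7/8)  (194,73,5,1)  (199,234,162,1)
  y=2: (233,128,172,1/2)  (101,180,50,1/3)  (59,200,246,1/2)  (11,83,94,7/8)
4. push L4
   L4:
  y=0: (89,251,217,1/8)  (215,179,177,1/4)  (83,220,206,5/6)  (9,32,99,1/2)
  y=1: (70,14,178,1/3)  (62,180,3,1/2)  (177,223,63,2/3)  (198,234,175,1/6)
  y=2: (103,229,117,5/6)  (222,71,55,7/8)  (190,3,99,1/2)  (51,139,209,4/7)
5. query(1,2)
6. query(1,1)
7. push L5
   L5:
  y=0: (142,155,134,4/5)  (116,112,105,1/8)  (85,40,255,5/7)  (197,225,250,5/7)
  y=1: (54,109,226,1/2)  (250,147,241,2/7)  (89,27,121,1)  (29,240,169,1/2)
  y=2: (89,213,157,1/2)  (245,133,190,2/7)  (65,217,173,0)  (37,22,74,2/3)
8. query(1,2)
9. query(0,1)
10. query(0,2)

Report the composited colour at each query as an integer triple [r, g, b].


(1,2) stack=L1,L2,L3,L4; from [0,0,0]:
after L1 α=1/2: [79/2, 2, 137/2]
after L2 α=1/4: [639/8, 17/2, 415/8]
after L3 α=1/3: [1043/12, 197/3, 205/4]
after L4 α=7/8: [19691/96, 211/3, 1745/32]
= [205, 70, 55]

(1,1) stack=L1,L2,L3,L4; from [0,0,0]:
after L1 α=4/7: [380/7, 564/7, 548/7]
after L2 α=1/6: [1538/21, 4451/42, 1958/21]
after L3 α=7/8: [16385/168, 42965/336, 17737/84]
after L4 α=1/2: [26801/336, 103445/672, 17989/168]
= [80, 154, 107]

at x=1,y=2 over L1,L2,L3,L4,L5:
L1 α=1/2: [79/2, 2, 137/2]
L2 α=1/4: [639/8, 17/2, 415/8]
L3 α=1/3: [1043/12, 197/3, 205/4]
L4 α=7/8: [19691/96, 211/3, 1745/32]
L5 α=2/7: [20785/96, 1853/21, 20885/224]
= [217, 88, 93]

query (0,1) [L1,L2,L3,L4,L5] — begin 0,0,0
+L1 (α=1/2) → [213/2, 48, 193/2]
+L2 (α=1/2) → [657/4, 119/2, 271/4]
+L3 (α=4/5) → [1649/20, 679/10, 3567/20]
+L4 (α=1/3) → [783/10, 749/15, 5347/30]
+L5 (α=1/2) → [1323/20, 1192/15, 12127/60]
rounded: [66, 79, 202]

at x=0,y=2 over L1,L2,L3,L4,L5:
after L1 α=0: [0, 0, 0]
after L2 α=1/2: [14, 20, 131/2]
after L3 α=1/2: [247/2, 74, 475/4]
after L4 α=5/6: [1277/12, 1219/6, 2815/24]
after L5 α=1/2: [2345/24, 2497/12, 6583/48]
→ [98, 208, 137]


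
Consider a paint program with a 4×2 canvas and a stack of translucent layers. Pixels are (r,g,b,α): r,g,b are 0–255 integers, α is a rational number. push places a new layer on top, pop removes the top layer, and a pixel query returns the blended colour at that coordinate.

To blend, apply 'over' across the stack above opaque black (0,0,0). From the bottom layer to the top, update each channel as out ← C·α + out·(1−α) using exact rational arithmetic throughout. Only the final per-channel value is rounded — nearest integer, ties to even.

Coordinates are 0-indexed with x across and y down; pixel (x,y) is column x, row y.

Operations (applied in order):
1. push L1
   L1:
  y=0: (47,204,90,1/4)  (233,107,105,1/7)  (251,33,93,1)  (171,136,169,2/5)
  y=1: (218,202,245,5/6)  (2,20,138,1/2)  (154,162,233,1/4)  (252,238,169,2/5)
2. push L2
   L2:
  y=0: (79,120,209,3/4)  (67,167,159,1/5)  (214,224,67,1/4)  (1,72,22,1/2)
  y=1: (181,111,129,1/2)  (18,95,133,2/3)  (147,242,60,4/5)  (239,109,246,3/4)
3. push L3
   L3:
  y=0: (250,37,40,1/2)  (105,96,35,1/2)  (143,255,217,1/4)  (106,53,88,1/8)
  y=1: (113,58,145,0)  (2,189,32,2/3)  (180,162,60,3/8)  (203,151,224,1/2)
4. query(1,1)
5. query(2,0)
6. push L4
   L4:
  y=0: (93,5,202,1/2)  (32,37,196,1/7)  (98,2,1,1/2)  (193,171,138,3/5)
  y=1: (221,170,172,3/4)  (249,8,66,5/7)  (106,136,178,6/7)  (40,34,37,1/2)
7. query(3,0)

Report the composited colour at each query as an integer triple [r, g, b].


at x=1,y=1 over L1,L2,L3:
after L1 α=1/2: [1, 10, 69]
after L2 α=2/3: [37/3, 200/3, 335/3]
after L3 α=2/3: [49/9, 1334/9, 527/9]
= [5, 148, 59]

at x=2,y=0 over L1,L2,L3:
after L1 α=1: [251, 33, 93]
after L2 α=1/4: [967/4, 323/4, 173/2]
after L3 α=1/4: [3473/16, 1989/16, 953/8]
= [217, 124, 119]

query (3,0) [L1,L2,L3,L4] — begin 0,0,0
after L1 α=2/5: [342/5, 272/5, 338/5]
after L2 α=1/2: [347/10, 316/5, 224/5]
after L3 α=1/8: [3489/80, 2477/40, 251/5]
after L4 α=3/5: [26649/200, 12737/100, 2572/25]
→ [133, 127, 103]


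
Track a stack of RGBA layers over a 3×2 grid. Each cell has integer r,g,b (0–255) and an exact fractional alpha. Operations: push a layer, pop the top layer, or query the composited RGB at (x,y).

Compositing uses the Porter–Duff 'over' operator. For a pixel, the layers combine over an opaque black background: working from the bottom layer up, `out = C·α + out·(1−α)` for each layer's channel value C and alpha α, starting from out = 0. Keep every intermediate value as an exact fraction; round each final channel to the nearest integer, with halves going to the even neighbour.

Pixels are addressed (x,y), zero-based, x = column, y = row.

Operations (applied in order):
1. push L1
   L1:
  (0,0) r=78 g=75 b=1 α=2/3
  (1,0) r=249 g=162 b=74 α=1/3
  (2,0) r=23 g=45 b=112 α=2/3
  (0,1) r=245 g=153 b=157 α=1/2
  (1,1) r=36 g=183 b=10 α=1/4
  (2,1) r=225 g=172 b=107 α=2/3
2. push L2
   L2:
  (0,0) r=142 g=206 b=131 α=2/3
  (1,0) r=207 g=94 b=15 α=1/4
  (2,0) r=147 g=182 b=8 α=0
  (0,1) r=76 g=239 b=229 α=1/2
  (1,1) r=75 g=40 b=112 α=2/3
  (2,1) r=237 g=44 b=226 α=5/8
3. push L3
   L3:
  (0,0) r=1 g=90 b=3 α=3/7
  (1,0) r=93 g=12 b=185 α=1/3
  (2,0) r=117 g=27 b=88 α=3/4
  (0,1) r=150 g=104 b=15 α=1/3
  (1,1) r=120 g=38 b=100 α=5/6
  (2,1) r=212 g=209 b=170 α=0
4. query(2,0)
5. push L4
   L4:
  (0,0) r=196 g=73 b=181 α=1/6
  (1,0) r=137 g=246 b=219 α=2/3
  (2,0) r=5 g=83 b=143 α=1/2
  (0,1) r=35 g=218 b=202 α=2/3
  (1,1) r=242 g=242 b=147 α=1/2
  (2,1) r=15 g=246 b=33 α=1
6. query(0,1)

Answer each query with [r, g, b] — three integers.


(2,0) stack=L1,L2,L3; from [0,0,0]:
+L1 (α=2/3) → [46/3, 30, 224/3]
+L2 (α=0) → [46/3, 30, 224/3]
+L3 (α=3/4) → [1099/12, 111/4, 254/3]
→ [92, 28, 85]

query (0,1) [L1,L2,L3,L4] — begin 0,0,0
after L1 α=1/2: [245/2, 153/2, 157/2]
after L2 α=1/2: [397/4, 631/4, 615/4]
after L3 α=1/3: [697/6, 839/6, 215/2]
after L4 α=2/3: [1117/18, 3455/18, 341/2]
→ [62, 192, 170]


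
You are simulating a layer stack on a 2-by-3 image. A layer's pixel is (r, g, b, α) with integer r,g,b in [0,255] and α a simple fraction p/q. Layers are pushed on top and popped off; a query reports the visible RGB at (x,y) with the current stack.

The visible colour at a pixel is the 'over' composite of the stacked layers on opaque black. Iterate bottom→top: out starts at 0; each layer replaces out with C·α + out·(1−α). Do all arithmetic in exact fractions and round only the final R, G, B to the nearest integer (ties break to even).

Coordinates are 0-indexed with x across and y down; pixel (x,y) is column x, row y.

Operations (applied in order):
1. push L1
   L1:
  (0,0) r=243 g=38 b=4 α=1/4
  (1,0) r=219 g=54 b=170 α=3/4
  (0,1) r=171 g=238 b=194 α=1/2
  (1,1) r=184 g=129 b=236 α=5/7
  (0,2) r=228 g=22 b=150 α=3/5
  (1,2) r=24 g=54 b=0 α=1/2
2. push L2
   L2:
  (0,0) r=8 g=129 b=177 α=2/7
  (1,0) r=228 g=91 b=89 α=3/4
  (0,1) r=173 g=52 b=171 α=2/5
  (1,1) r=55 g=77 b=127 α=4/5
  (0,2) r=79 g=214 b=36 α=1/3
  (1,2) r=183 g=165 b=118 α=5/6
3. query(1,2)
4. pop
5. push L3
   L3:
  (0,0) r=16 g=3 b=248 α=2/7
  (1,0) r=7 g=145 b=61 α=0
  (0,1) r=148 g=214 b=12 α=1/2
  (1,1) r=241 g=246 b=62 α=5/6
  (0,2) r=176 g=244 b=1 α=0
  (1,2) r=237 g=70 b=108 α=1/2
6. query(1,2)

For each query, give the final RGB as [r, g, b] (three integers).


query (1,2) [L1,L2] — begin 0,0,0
L1 α=1/2: [12, 27, 0]
L2 α=5/6: [309/2, 142, 295/3]
rounded: [154, 142, 98]

query (1,2) [L1,L3] — begin 0,0,0
L1 α=1/2: [12, 27, 0]
L3 α=1/2: [249/2, 97/2, 54]
= [124, 48, 54]


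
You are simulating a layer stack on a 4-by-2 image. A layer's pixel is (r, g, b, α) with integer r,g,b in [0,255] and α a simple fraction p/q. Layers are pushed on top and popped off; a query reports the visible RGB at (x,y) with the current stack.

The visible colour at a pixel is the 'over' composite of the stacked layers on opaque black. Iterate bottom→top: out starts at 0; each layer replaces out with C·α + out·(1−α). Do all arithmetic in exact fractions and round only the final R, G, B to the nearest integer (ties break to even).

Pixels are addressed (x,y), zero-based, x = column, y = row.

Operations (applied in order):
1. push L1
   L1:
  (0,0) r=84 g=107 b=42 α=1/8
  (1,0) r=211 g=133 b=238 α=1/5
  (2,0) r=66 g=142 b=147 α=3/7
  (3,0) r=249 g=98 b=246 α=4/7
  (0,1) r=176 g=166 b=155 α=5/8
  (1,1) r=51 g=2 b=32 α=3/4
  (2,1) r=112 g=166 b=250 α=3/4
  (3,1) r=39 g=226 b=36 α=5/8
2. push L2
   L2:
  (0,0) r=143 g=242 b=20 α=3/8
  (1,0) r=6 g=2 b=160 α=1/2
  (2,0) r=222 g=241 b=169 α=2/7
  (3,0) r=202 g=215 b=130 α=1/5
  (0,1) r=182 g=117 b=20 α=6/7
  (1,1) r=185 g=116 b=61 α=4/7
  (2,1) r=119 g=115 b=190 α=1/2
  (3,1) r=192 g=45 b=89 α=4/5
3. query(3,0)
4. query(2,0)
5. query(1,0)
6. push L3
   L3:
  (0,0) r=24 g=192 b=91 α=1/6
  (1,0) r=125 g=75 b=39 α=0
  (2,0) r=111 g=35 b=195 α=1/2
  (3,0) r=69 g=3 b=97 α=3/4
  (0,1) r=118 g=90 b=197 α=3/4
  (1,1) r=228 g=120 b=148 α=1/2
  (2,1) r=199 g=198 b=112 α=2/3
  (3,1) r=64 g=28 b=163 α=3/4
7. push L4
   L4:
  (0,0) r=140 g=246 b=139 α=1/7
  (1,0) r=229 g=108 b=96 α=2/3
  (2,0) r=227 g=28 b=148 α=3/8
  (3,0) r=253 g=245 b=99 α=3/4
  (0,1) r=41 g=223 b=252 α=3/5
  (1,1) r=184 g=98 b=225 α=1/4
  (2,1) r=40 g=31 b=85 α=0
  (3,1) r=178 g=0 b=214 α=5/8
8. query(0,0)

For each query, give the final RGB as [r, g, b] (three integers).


query (3,0) [L1,L2] — begin 0,0,0
+L1 (α=4/7) → [996/7, 56, 984/7]
+L2 (α=1/5) → [5398/35, 439/5, 4846/35]
= [154, 88, 138]

(2,0) stack=L1,L2; from [0,0,0]:
+L1 (α=3/7) → [198/7, 426/7, 63]
+L2 (α=2/7) → [4098/49, 5504/49, 653/7]
= [84, 112, 93]

query (1,0) [L1,L2] — begin 0,0,0
after L1 α=1/5: [211/5, 133/5, 238/5]
after L2 α=1/2: [241/10, 143/10, 519/5]
→ [24, 14, 104]

query (0,0) [L1,L2,L3,L4] — begin 0,0,0
+L1 (α=1/8) → [21/2, 107/8, 21/4]
+L2 (α=3/8) → [963/16, 6343/64, 345/32]
+L3 (α=1/6) → [1733/32, 44003/384, 4637/192]
+L4 (α=1/7) → [7439/112, 59747/448, 9085/224]
rounded: [66, 133, 41]
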